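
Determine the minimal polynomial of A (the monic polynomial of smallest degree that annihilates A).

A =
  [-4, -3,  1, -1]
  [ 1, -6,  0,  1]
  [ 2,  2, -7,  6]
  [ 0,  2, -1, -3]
x^2 + 10*x + 25

The characteristic polynomial is χ_A(x) = (x + 5)^4, so the eigenvalues are known. The minimal polynomial is
  m_A(x) = Π_λ (x − λ)^{k_λ}
where k_λ is the size of the *largest* Jordan block for λ (equivalently, the smallest k with (A − λI)^k v = 0 for every generalised eigenvector v of λ).

  λ = -5: largest Jordan block has size 2, contributing (x + 5)^2

So m_A(x) = (x + 5)^2 = x^2 + 10*x + 25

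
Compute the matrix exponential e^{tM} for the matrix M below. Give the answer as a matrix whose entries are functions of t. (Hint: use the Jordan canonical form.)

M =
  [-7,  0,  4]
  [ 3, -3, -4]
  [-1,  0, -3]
e^{tM} =
  [-2*t*exp(-5*t) + exp(-5*t), 0, 4*t*exp(-5*t)]
  [t*exp(-5*t) + exp(-3*t) - exp(-5*t), exp(-3*t), -2*t*exp(-5*t) - exp(-3*t) + exp(-5*t)]
  [-t*exp(-5*t), 0, 2*t*exp(-5*t) + exp(-5*t)]

Strategy: write M = P · J · P⁻¹ where J is a Jordan canonical form, so e^{tM} = P · e^{tJ} · P⁻¹, and e^{tJ} can be computed block-by-block.

M has Jordan form
J =
  [-5,  1,  0]
  [ 0, -5,  0]
  [ 0,  0, -3]
(up to reordering of blocks).

Per-block formulas:
  For a 1×1 block at λ = -3: exp(t · [-3]) = [e^(-3t)].
  For a 2×2 Jordan block J_2(-5): exp(t · J_2(-5)) = e^(-5t)·(I + t·N), where N is the 2×2 nilpotent shift.

After assembling e^{tJ} and conjugating by P, we get:

e^{tM} =
  [-2*t*exp(-5*t) + exp(-5*t), 0, 4*t*exp(-5*t)]
  [t*exp(-5*t) + exp(-3*t) - exp(-5*t), exp(-3*t), -2*t*exp(-5*t) - exp(-3*t) + exp(-5*t)]
  [-t*exp(-5*t), 0, 2*t*exp(-5*t) + exp(-5*t)]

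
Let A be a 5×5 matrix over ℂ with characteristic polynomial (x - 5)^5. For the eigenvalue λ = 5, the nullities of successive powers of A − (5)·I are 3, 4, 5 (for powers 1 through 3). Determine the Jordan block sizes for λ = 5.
Block sizes for λ = 5: [3, 1, 1]

From the dimensions of kernels of powers, the number of Jordan blocks of size at least j is d_j − d_{j−1} where d_j = dim ker(N^j) (with d_0 = 0). Computing the differences gives [3, 1, 1].
The number of blocks of size exactly k is (#blocks of size ≥ k) − (#blocks of size ≥ k + 1), so the partition is: 2 block(s) of size 1, 1 block(s) of size 3.
In nonincreasing order the block sizes are [3, 1, 1].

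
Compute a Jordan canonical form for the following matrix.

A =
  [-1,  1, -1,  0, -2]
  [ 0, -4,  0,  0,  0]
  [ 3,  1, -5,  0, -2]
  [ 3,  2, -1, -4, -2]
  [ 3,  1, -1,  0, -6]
J_2(-4) ⊕ J_2(-4) ⊕ J_1(-4)

The characteristic polynomial is
  det(x·I − A) = x^5 + 20*x^4 + 160*x^3 + 640*x^2 + 1280*x + 1024 = (x + 4)^5

Eigenvalues and multiplicities (the geometric multiplicity of λ is n − rank(A − λI), which equals the number of Jordan blocks for λ):
  λ = -4: algebraic multiplicity = 5, geometric multiplicity = 3

Determining the block sizes for each eigenvalue:
  λ = -4: with am = 5 and gm = 3, the partition is not yet determined (e.g. several partitions of 5 into 3 parts exist). Let N = A − (-4)·I. Computing rank(N^1) = 2, rank(N^2) = 0; the number of blocks of size ≥ j is rank(N^{j−1}) − rank(N^j), giving [3, 2]. So we have 2 block(s) of size 2, 1 block(s) of size 1 → block sizes [2, 2, 1]

Assembling the blocks gives a Jordan form
J =
  [-4,  1,  0,  0,  0]
  [ 0, -4,  0,  0,  0]
  [ 0,  0, -4,  1,  0]
  [ 0,  0,  0, -4,  0]
  [ 0,  0,  0,  0, -4]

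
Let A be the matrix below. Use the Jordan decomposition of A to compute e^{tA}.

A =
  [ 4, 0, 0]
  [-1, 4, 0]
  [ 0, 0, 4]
e^{tA} =
  [exp(4*t), 0, 0]
  [-t*exp(4*t), exp(4*t), 0]
  [0, 0, exp(4*t)]

Strategy: write A = P · J · P⁻¹ where J is a Jordan canonical form, so e^{tA} = P · e^{tJ} · P⁻¹, and e^{tJ} can be computed block-by-block.

A has Jordan form
J =
  [4, 1, 0]
  [0, 4, 0]
  [0, 0, 4]
(up to reordering of blocks).

Per-block formulas:
  For a 2×2 Jordan block J_2(4): exp(t · J_2(4)) = e^(4t)·(I + t·N), where N is the 2×2 nilpotent shift.
  For a 1×1 block at λ = 4: exp(t · [4]) = [e^(4t)].

After assembling e^{tJ} and conjugating by P, we get:

e^{tA} =
  [exp(4*t), 0, 0]
  [-t*exp(4*t), exp(4*t), 0]
  [0, 0, exp(4*t)]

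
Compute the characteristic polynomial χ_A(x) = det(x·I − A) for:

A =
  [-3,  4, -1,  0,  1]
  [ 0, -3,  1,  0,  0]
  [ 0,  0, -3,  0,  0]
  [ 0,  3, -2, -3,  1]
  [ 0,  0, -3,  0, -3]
x^5 + 15*x^4 + 90*x^3 + 270*x^2 + 405*x + 243

Expanding det(x·I − A) (e.g. by cofactor expansion or by noting that A is similar to its Jordan form J, which has the same characteristic polynomial as A) gives
  χ_A(x) = x^5 + 15*x^4 + 90*x^3 + 270*x^2 + 405*x + 243
which factors as (x + 3)^5. The eigenvalues (with algebraic multiplicities) are λ = -3 with multiplicity 5.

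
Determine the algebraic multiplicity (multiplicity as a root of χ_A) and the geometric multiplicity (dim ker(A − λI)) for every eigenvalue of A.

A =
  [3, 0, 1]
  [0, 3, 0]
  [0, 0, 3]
λ = 3: alg = 3, geom = 2

Step 1 — factor the characteristic polynomial to read off the algebraic multiplicities:
  χ_A(x) = (x - 3)^3

Step 2 — compute geometric multiplicities via the rank-nullity identity g(λ) = n − rank(A − λI):
  rank(A − (3)·I) = 1, so dim ker(A − (3)·I) = n − 1 = 2

Summary:
  λ = 3: algebraic multiplicity = 3, geometric multiplicity = 2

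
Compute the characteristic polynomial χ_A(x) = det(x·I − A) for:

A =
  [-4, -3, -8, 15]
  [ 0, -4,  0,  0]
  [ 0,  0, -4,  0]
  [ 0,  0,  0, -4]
x^4 + 16*x^3 + 96*x^2 + 256*x + 256

Expanding det(x·I − A) (e.g. by cofactor expansion or by noting that A is similar to its Jordan form J, which has the same characteristic polynomial as A) gives
  χ_A(x) = x^4 + 16*x^3 + 96*x^2 + 256*x + 256
which factors as (x + 4)^4. The eigenvalues (with algebraic multiplicities) are λ = -4 with multiplicity 4.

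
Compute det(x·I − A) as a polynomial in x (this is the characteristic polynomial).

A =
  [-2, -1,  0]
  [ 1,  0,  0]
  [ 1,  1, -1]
x^3 + 3*x^2 + 3*x + 1

Expanding det(x·I − A) (e.g. by cofactor expansion or by noting that A is similar to its Jordan form J, which has the same characteristic polynomial as A) gives
  χ_A(x) = x^3 + 3*x^2 + 3*x + 1
which factors as (x + 1)^3. The eigenvalues (with algebraic multiplicities) are λ = -1 with multiplicity 3.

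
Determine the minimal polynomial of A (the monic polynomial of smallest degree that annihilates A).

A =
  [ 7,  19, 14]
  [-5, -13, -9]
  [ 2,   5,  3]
x^3 + 3*x^2 + 3*x + 1

The characteristic polynomial is χ_A(x) = (x + 1)^3, so the eigenvalues are known. The minimal polynomial is
  m_A(x) = Π_λ (x − λ)^{k_λ}
where k_λ is the size of the *largest* Jordan block for λ (equivalently, the smallest k with (A − λI)^k v = 0 for every generalised eigenvector v of λ).

  λ = -1: largest Jordan block has size 3, contributing (x + 1)^3

So m_A(x) = (x + 1)^3 = x^3 + 3*x^2 + 3*x + 1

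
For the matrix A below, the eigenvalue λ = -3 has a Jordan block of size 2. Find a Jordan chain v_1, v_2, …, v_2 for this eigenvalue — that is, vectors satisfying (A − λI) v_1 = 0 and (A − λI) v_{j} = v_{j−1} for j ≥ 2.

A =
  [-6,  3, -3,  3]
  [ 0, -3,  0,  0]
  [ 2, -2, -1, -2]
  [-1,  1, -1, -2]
A Jordan chain for λ = -3 of length 2:
v_1 = (-3, 0, 2, -1)ᵀ
v_2 = (1, 0, 0, 0)ᵀ

Let N = A − (-3)·I. We want v_2 with N^2 v_2 = 0 but N^1 v_2 ≠ 0; then v_{j-1} := N · v_j for j = 2, …, 2.

Pick v_2 = (1, 0, 0, 0)ᵀ.
Then v_1 = N · v_2 = (-3, 0, 2, -1)ᵀ.

Sanity check: (A − (-3)·I) v_1 = (0, 0, 0, 0)ᵀ = 0. ✓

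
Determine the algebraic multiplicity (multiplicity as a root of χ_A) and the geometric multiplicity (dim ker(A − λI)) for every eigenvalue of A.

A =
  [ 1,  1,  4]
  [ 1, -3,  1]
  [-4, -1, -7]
λ = -3: alg = 3, geom = 1

Step 1 — factor the characteristic polynomial to read off the algebraic multiplicities:
  χ_A(x) = (x + 3)^3

Step 2 — compute geometric multiplicities via the rank-nullity identity g(λ) = n − rank(A − λI):
  rank(A − (-3)·I) = 2, so dim ker(A − (-3)·I) = n − 2 = 1

Summary:
  λ = -3: algebraic multiplicity = 3, geometric multiplicity = 1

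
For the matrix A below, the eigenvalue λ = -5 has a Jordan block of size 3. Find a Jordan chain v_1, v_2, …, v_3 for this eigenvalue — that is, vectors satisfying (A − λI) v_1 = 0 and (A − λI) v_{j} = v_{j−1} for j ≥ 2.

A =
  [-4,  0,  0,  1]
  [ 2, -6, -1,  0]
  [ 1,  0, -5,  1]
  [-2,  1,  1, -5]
A Jordan chain for λ = -5 of length 3:
v_1 = (-1, -1, -1, 1)ᵀ
v_2 = (1, 2, 1, -2)ᵀ
v_3 = (1, 0, 0, 0)ᵀ

Let N = A − (-5)·I. We want v_3 with N^3 v_3 = 0 but N^2 v_3 ≠ 0; then v_{j-1} := N · v_j for j = 3, …, 2.

Pick v_3 = (1, 0, 0, 0)ᵀ.
Then v_2 = N · v_3 = (1, 2, 1, -2)ᵀ.
Then v_1 = N · v_2 = (-1, -1, -1, 1)ᵀ.

Sanity check: (A − (-5)·I) v_1 = (0, 0, 0, 0)ᵀ = 0. ✓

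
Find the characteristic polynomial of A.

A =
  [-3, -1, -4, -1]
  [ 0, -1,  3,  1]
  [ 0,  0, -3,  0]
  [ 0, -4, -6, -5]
x^4 + 12*x^3 + 54*x^2 + 108*x + 81

Expanding det(x·I − A) (e.g. by cofactor expansion or by noting that A is similar to its Jordan form J, which has the same characteristic polynomial as A) gives
  χ_A(x) = x^4 + 12*x^3 + 54*x^2 + 108*x + 81
which factors as (x + 3)^4. The eigenvalues (with algebraic multiplicities) are λ = -3 with multiplicity 4.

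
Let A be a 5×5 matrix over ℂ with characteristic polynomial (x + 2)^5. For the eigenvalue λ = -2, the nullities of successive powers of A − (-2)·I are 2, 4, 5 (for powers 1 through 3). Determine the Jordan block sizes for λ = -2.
Block sizes for λ = -2: [3, 2]

From the dimensions of kernels of powers, the number of Jordan blocks of size at least j is d_j − d_{j−1} where d_j = dim ker(N^j) (with d_0 = 0). Computing the differences gives [2, 2, 1].
The number of blocks of size exactly k is (#blocks of size ≥ k) − (#blocks of size ≥ k + 1), so the partition is: 1 block(s) of size 2, 1 block(s) of size 3.
In nonincreasing order the block sizes are [3, 2].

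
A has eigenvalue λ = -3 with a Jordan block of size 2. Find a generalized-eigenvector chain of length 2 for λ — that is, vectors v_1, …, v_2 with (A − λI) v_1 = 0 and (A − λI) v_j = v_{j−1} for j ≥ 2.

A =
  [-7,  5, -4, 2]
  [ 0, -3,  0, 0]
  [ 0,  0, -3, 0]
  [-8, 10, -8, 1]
A Jordan chain for λ = -3 of length 2:
v_1 = (-4, 0, 0, -8)ᵀ
v_2 = (1, 0, 0, 0)ᵀ

Let N = A − (-3)·I. We want v_2 with N^2 v_2 = 0 but N^1 v_2 ≠ 0; then v_{j-1} := N · v_j for j = 2, …, 2.

Pick v_2 = (1, 0, 0, 0)ᵀ.
Then v_1 = N · v_2 = (-4, 0, 0, -8)ᵀ.

Sanity check: (A − (-3)·I) v_1 = (0, 0, 0, 0)ᵀ = 0. ✓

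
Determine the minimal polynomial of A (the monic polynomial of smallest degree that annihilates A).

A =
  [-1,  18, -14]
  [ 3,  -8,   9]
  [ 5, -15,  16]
x^3 - 7*x^2 + 15*x - 9

The characteristic polynomial is χ_A(x) = (x - 3)^2*(x - 1), so the eigenvalues are known. The minimal polynomial is
  m_A(x) = Π_λ (x − λ)^{k_λ}
where k_λ is the size of the *largest* Jordan block for λ (equivalently, the smallest k with (A − λI)^k v = 0 for every generalised eigenvector v of λ).

  λ = 1: largest Jordan block has size 1, contributing (x − 1)
  λ = 3: largest Jordan block has size 2, contributing (x − 3)^2

So m_A(x) = (x - 3)^2*(x - 1) = x^3 - 7*x^2 + 15*x - 9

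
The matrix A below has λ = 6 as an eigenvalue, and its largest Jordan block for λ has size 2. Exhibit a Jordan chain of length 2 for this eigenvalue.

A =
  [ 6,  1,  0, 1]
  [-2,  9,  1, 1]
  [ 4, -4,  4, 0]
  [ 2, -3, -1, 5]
A Jordan chain for λ = 6 of length 2:
v_1 = (0, -2, 4, 2)ᵀ
v_2 = (1, 0, 0, 0)ᵀ

Let N = A − (6)·I. We want v_2 with N^2 v_2 = 0 but N^1 v_2 ≠ 0; then v_{j-1} := N · v_j for j = 2, …, 2.

Pick v_2 = (1, 0, 0, 0)ᵀ.
Then v_1 = N · v_2 = (0, -2, 4, 2)ᵀ.

Sanity check: (A − (6)·I) v_1 = (0, 0, 0, 0)ᵀ = 0. ✓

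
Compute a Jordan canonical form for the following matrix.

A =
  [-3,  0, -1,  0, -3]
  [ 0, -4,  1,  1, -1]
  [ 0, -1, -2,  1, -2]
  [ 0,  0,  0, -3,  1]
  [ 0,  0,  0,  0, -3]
J_3(-3) ⊕ J_2(-3)

The characteristic polynomial is
  det(x·I − A) = x^5 + 15*x^4 + 90*x^3 + 270*x^2 + 405*x + 243 = (x + 3)^5

Eigenvalues and multiplicities (the geometric multiplicity of λ is n − rank(A − λI), which equals the number of Jordan blocks for λ):
  λ = -3: algebraic multiplicity = 5, geometric multiplicity = 2

Determining the block sizes for each eigenvalue:
  λ = -3: with am = 5 and gm = 2, the partition is not yet determined (e.g. several partitions of 5 into 2 parts exist). Let N = A − (-3)·I. Computing rank(N^1) = 3, rank(N^2) = 1, rank(N^3) = 0; the number of blocks of size ≥ j is rank(N^{j−1}) − rank(N^j), giving [2, 2, 1]. So we have 1 block(s) of size 3, 1 block(s) of size 2 → block sizes [3, 2]

Assembling the blocks gives a Jordan form
J =
  [-3,  1,  0,  0,  0]
  [ 0, -3,  1,  0,  0]
  [ 0,  0, -3,  0,  0]
  [ 0,  0,  0, -3,  1]
  [ 0,  0,  0,  0, -3]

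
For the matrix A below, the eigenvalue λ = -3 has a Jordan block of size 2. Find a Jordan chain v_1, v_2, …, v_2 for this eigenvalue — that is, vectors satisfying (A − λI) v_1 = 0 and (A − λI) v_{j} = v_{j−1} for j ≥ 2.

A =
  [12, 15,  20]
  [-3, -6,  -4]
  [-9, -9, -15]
A Jordan chain for λ = -3 of length 2:
v_1 = (15, -3, -9)ᵀ
v_2 = (1, 0, 0)ᵀ

Let N = A − (-3)·I. We want v_2 with N^2 v_2 = 0 but N^1 v_2 ≠ 0; then v_{j-1} := N · v_j for j = 2, …, 2.

Pick v_2 = (1, 0, 0)ᵀ.
Then v_1 = N · v_2 = (15, -3, -9)ᵀ.

Sanity check: (A − (-3)·I) v_1 = (0, 0, 0)ᵀ = 0. ✓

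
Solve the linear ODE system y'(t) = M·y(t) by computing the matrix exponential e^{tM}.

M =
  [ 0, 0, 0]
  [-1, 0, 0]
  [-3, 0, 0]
e^{tM} =
  [1, 0, 0]
  [-t, 1, 0]
  [-3*t, 0, 1]

Strategy: write M = P · J · P⁻¹ where J is a Jordan canonical form, so e^{tM} = P · e^{tJ} · P⁻¹, and e^{tJ} can be computed block-by-block.

M has Jordan form
J =
  [0, 1, 0]
  [0, 0, 0]
  [0, 0, 0]
(up to reordering of blocks).

Per-block formulas:
  For a 1×1 block at λ = 0: exp(t · [0]) = [e^(0t)].
  For a 2×2 Jordan block J_2(0): exp(t · J_2(0)) = e^(0t)·(I + t·N), where N is the 2×2 nilpotent shift.

After assembling e^{tJ} and conjugating by P, we get:

e^{tM} =
  [1, 0, 0]
  [-t, 1, 0]
  [-3*t, 0, 1]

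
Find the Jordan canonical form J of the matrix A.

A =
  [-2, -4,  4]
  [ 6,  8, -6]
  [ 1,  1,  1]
J_1(2) ⊕ J_1(2) ⊕ J_1(3)

The characteristic polynomial is
  det(x·I − A) = x^3 - 7*x^2 + 16*x - 12 = (x - 3)*(x - 2)^2

Eigenvalues and multiplicities (the geometric multiplicity of λ is n − rank(A − λI), which equals the number of Jordan blocks for λ):
  λ = 2: algebraic multiplicity = 2, geometric multiplicity = 2
  λ = 3: algebraic multiplicity = 1, geometric multiplicity = 1

Determining the block sizes for each eigenvalue:
  λ = 2: gm = am = 2, so every block has size 1 → block sizes [1, 1]
  λ = 3: one block (gm = 1), so the single block has size am = 1 → block sizes [1]

Assembling the blocks gives a Jordan form
J =
  [2, 0, 0]
  [0, 2, 0]
  [0, 0, 3]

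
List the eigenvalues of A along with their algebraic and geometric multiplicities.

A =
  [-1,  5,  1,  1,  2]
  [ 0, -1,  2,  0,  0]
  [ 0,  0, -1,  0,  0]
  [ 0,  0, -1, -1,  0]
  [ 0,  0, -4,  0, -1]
λ = -1: alg = 5, geom = 3

Step 1 — factor the characteristic polynomial to read off the algebraic multiplicities:
  χ_A(x) = (x + 1)^5

Step 2 — compute geometric multiplicities via the rank-nullity identity g(λ) = n − rank(A − λI):
  rank(A − (-1)·I) = 2, so dim ker(A − (-1)·I) = n − 2 = 3

Summary:
  λ = -1: algebraic multiplicity = 5, geometric multiplicity = 3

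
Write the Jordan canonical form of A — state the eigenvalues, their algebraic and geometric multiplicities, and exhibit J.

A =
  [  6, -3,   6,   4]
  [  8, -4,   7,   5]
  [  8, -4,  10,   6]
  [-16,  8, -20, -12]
J_3(0) ⊕ J_1(0)

The characteristic polynomial is
  det(x·I − A) = x^4

Eigenvalues and multiplicities (the geometric multiplicity of λ is n − rank(A − λI), which equals the number of Jordan blocks for λ):
  λ = 0: algebraic multiplicity = 4, geometric multiplicity = 2

Determining the block sizes for each eigenvalue:
  λ = 0: with am = 4 and gm = 2, the partition is not yet determined (e.g. several partitions of 4 into 2 parts exist). Let N = A − (0)·I. Computing rank(N^1) = 2, rank(N^2) = 1, rank(N^3) = 0; the number of blocks of size ≥ j is rank(N^{j−1}) − rank(N^j), giving [2, 1, 1]. So we have 1 block(s) of size 3, 1 block(s) of size 1 → block sizes [3, 1]

Assembling the blocks gives a Jordan form
J =
  [0, 1, 0, 0]
  [0, 0, 1, 0]
  [0, 0, 0, 0]
  [0, 0, 0, 0]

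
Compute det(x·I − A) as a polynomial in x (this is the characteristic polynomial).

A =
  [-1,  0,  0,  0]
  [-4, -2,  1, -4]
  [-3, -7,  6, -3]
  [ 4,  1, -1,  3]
x^4 - 6*x^3 + x^2 + 24*x + 16

Expanding det(x·I − A) (e.g. by cofactor expansion or by noting that A is similar to its Jordan form J, which has the same characteristic polynomial as A) gives
  χ_A(x) = x^4 - 6*x^3 + x^2 + 24*x + 16
which factors as (x - 4)^2*(x + 1)^2. The eigenvalues (with algebraic multiplicities) are λ = -1 with multiplicity 2, λ = 4 with multiplicity 2.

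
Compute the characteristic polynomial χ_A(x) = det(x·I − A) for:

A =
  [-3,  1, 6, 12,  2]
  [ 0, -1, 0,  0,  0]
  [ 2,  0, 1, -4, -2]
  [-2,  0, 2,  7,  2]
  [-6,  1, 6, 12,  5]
x^5 - 9*x^4 + 18*x^3 + 22*x^2 - 51*x - 45

Expanding det(x·I − A) (e.g. by cofactor expansion or by noting that A is similar to its Jordan form J, which has the same characteristic polynomial as A) gives
  χ_A(x) = x^5 - 9*x^4 + 18*x^3 + 22*x^2 - 51*x - 45
which factors as (x - 5)*(x - 3)^2*(x + 1)^2. The eigenvalues (with algebraic multiplicities) are λ = -1 with multiplicity 2, λ = 3 with multiplicity 2, λ = 5 with multiplicity 1.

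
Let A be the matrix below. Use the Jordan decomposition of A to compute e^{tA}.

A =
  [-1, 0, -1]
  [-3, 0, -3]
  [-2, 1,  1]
e^{tA} =
  [3*t^2/2 - t + 1, -t^2/2, -t]
  [9*t^2/2 - 3*t, 1 - 3*t^2/2, -3*t]
  [-3*t^2/2 - 2*t, t^2/2 + t, t + 1]

Strategy: write A = P · J · P⁻¹ where J is a Jordan canonical form, so e^{tA} = P · e^{tJ} · P⁻¹, and e^{tJ} can be computed block-by-block.

A has Jordan form
J =
  [0, 1, 0]
  [0, 0, 1]
  [0, 0, 0]
(up to reordering of blocks).

Per-block formulas:
  For a 3×3 Jordan block J_3(0): exp(t · J_3(0)) = e^(0t)·(I + t·N + (t^2/2)·N^2), where N is the 3×3 nilpotent shift.

After assembling e^{tJ} and conjugating by P, we get:

e^{tA} =
  [3*t^2/2 - t + 1, -t^2/2, -t]
  [9*t^2/2 - 3*t, 1 - 3*t^2/2, -3*t]
  [-3*t^2/2 - 2*t, t^2/2 + t, t + 1]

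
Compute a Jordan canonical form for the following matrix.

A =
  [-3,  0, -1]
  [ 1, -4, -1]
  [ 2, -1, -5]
J_3(-4)

The characteristic polynomial is
  det(x·I − A) = x^3 + 12*x^2 + 48*x + 64 = (x + 4)^3

Eigenvalues and multiplicities (the geometric multiplicity of λ is n − rank(A − λI), which equals the number of Jordan blocks for λ):
  λ = -4: algebraic multiplicity = 3, geometric multiplicity = 1

Determining the block sizes for each eigenvalue:
  λ = -4: one block (gm = 1), so the single block has size am = 3 → block sizes [3]

Assembling the blocks gives a Jordan form
J =
  [-4,  1,  0]
  [ 0, -4,  1]
  [ 0,  0, -4]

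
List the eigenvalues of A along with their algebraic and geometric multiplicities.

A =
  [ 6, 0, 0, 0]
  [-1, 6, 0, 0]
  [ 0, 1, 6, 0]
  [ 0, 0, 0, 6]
λ = 6: alg = 4, geom = 2

Step 1 — factor the characteristic polynomial to read off the algebraic multiplicities:
  χ_A(x) = (x - 6)^4

Step 2 — compute geometric multiplicities via the rank-nullity identity g(λ) = n − rank(A − λI):
  rank(A − (6)·I) = 2, so dim ker(A − (6)·I) = n − 2 = 2

Summary:
  λ = 6: algebraic multiplicity = 4, geometric multiplicity = 2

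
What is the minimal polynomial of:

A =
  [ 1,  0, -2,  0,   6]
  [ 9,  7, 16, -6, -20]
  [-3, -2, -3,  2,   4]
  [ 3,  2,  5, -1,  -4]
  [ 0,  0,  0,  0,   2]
x^4 - 5*x^3 + 9*x^2 - 7*x + 2

The characteristic polynomial is χ_A(x) = (x - 2)*(x - 1)^4, so the eigenvalues are known. The minimal polynomial is
  m_A(x) = Π_λ (x − λ)^{k_λ}
where k_λ is the size of the *largest* Jordan block for λ (equivalently, the smallest k with (A − λI)^k v = 0 for every generalised eigenvector v of λ).

  λ = 1: largest Jordan block has size 3, contributing (x − 1)^3
  λ = 2: largest Jordan block has size 1, contributing (x − 2)

So m_A(x) = (x - 2)*(x - 1)^3 = x^4 - 5*x^3 + 9*x^2 - 7*x + 2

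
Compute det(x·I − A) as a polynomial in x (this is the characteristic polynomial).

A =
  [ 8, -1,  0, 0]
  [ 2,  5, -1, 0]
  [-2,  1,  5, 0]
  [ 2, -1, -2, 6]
x^4 - 24*x^3 + 216*x^2 - 864*x + 1296

Expanding det(x·I − A) (e.g. by cofactor expansion or by noting that A is similar to its Jordan form J, which has the same characteristic polynomial as A) gives
  χ_A(x) = x^4 - 24*x^3 + 216*x^2 - 864*x + 1296
which factors as (x - 6)^4. The eigenvalues (with algebraic multiplicities) are λ = 6 with multiplicity 4.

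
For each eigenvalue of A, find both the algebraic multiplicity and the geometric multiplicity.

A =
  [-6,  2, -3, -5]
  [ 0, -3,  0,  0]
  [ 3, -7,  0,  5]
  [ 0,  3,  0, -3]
λ = -3: alg = 4, geom = 2

Step 1 — factor the characteristic polynomial to read off the algebraic multiplicities:
  χ_A(x) = (x + 3)^4

Step 2 — compute geometric multiplicities via the rank-nullity identity g(λ) = n − rank(A − λI):
  rank(A − (-3)·I) = 2, so dim ker(A − (-3)·I) = n − 2 = 2

Summary:
  λ = -3: algebraic multiplicity = 4, geometric multiplicity = 2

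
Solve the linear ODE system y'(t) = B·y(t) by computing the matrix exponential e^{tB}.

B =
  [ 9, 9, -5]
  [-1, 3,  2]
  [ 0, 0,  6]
e^{tB} =
  [3*t*exp(6*t) + exp(6*t), 9*t*exp(6*t), 3*t^2*exp(6*t)/2 - 5*t*exp(6*t)]
  [-t*exp(6*t), -3*t*exp(6*t) + exp(6*t), -t^2*exp(6*t)/2 + 2*t*exp(6*t)]
  [0, 0, exp(6*t)]

Strategy: write B = P · J · P⁻¹ where J is a Jordan canonical form, so e^{tB} = P · e^{tJ} · P⁻¹, and e^{tJ} can be computed block-by-block.

B has Jordan form
J =
  [6, 1, 0]
  [0, 6, 1]
  [0, 0, 6]
(up to reordering of blocks).

Per-block formulas:
  For a 3×3 Jordan block J_3(6): exp(t · J_3(6)) = e^(6t)·(I + t·N + (t^2/2)·N^2), where N is the 3×3 nilpotent shift.

After assembling e^{tJ} and conjugating by P, we get:

e^{tB} =
  [3*t*exp(6*t) + exp(6*t), 9*t*exp(6*t), 3*t^2*exp(6*t)/2 - 5*t*exp(6*t)]
  [-t*exp(6*t), -3*t*exp(6*t) + exp(6*t), -t^2*exp(6*t)/2 + 2*t*exp(6*t)]
  [0, 0, exp(6*t)]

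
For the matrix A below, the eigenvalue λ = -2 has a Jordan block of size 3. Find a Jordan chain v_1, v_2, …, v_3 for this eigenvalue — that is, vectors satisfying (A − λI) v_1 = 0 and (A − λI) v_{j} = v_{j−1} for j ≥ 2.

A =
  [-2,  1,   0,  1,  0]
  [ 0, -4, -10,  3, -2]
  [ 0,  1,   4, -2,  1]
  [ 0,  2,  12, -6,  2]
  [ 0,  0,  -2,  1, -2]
A Jordan chain for λ = -2 of length 3:
v_1 = (2, 0, 0, 0, 0)ᵀ
v_2 = (0, -10, 6, 12, -2)ᵀ
v_3 = (0, 0, 1, 0, 0)ᵀ

Let N = A − (-2)·I. We want v_3 with N^3 v_3 = 0 but N^2 v_3 ≠ 0; then v_{j-1} := N · v_j for j = 3, …, 2.

Pick v_3 = (0, 0, 1, 0, 0)ᵀ.
Then v_2 = N · v_3 = (0, -10, 6, 12, -2)ᵀ.
Then v_1 = N · v_2 = (2, 0, 0, 0, 0)ᵀ.

Sanity check: (A − (-2)·I) v_1 = (0, 0, 0, 0, 0)ᵀ = 0. ✓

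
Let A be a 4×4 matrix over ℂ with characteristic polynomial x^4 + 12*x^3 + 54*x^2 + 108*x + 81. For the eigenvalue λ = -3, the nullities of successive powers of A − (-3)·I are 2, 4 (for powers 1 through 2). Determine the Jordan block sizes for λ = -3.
Block sizes for λ = -3: [2, 2]

From the dimensions of kernels of powers, the number of Jordan blocks of size at least j is d_j − d_{j−1} where d_j = dim ker(N^j) (with d_0 = 0). Computing the differences gives [2, 2].
The number of blocks of size exactly k is (#blocks of size ≥ k) − (#blocks of size ≥ k + 1), so the partition is: 2 block(s) of size 2.
In nonincreasing order the block sizes are [2, 2].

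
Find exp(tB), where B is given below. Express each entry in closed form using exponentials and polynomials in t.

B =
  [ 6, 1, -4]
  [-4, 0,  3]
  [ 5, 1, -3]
e^{tB} =
  [t^2*exp(t)/2 + 5*t*exp(t) + exp(t), t*exp(t), -t^2*exp(t)/2 - 4*t*exp(t)]
  [-t^2*exp(t)/2 - 4*t*exp(t), -t*exp(t) + exp(t), t^2*exp(t)/2 + 3*t*exp(t)]
  [t^2*exp(t)/2 + 5*t*exp(t), t*exp(t), -t^2*exp(t)/2 - 4*t*exp(t) + exp(t)]

Strategy: write B = P · J · P⁻¹ where J is a Jordan canonical form, so e^{tB} = P · e^{tJ} · P⁻¹, and e^{tJ} can be computed block-by-block.

B has Jordan form
J =
  [1, 1, 0]
  [0, 1, 1]
  [0, 0, 1]
(up to reordering of blocks).

Per-block formulas:
  For a 3×3 Jordan block J_3(1): exp(t · J_3(1)) = e^(1t)·(I + t·N + (t^2/2)·N^2), where N is the 3×3 nilpotent shift.

After assembling e^{tJ} and conjugating by P, we get:

e^{tB} =
  [t^2*exp(t)/2 + 5*t*exp(t) + exp(t), t*exp(t), -t^2*exp(t)/2 - 4*t*exp(t)]
  [-t^2*exp(t)/2 - 4*t*exp(t), -t*exp(t) + exp(t), t^2*exp(t)/2 + 3*t*exp(t)]
  [t^2*exp(t)/2 + 5*t*exp(t), t*exp(t), -t^2*exp(t)/2 - 4*t*exp(t) + exp(t)]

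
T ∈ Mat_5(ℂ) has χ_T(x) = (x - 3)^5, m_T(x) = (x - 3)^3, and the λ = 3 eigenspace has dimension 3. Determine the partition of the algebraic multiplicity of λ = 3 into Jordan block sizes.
Block sizes for λ = 3: [3, 1, 1]

Step 1 — from the characteristic polynomial, algebraic multiplicity of λ = 3 is 5. From dim ker(T − (3)·I) = 3, there are exactly 3 Jordan blocks for λ = 3.
Step 2 — from the minimal polynomial, the factor (x − 3)^3 tells us the largest block for λ = 3 has size 3.
Step 3 — with total size 5, 3 blocks, and largest block 3, the block sizes (in nonincreasing order) are [3, 1, 1].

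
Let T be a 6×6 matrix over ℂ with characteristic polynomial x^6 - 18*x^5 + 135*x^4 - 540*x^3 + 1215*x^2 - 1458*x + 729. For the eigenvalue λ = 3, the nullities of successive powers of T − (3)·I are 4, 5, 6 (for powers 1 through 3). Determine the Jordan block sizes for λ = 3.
Block sizes for λ = 3: [3, 1, 1, 1]

From the dimensions of kernels of powers, the number of Jordan blocks of size at least j is d_j − d_{j−1} where d_j = dim ker(N^j) (with d_0 = 0). Computing the differences gives [4, 1, 1].
The number of blocks of size exactly k is (#blocks of size ≥ k) − (#blocks of size ≥ k + 1), so the partition is: 3 block(s) of size 1, 1 block(s) of size 3.
In nonincreasing order the block sizes are [3, 1, 1, 1].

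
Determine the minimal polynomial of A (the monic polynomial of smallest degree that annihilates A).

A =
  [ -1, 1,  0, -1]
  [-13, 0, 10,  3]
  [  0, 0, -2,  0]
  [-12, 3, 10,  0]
x^3 + x^2 - 8*x - 12

The characteristic polynomial is χ_A(x) = (x - 3)*(x + 2)^3, so the eigenvalues are known. The minimal polynomial is
  m_A(x) = Π_λ (x − λ)^{k_λ}
where k_λ is the size of the *largest* Jordan block for λ (equivalently, the smallest k with (A − λI)^k v = 0 for every generalised eigenvector v of λ).

  λ = -2: largest Jordan block has size 2, contributing (x + 2)^2
  λ = 3: largest Jordan block has size 1, contributing (x − 3)

So m_A(x) = (x - 3)*(x + 2)^2 = x^3 + x^2 - 8*x - 12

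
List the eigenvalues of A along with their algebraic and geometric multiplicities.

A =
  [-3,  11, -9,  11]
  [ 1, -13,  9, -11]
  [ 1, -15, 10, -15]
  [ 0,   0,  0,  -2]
λ = -2: alg = 4, geom = 2

Step 1 — factor the characteristic polynomial to read off the algebraic multiplicities:
  χ_A(x) = (x + 2)^4

Step 2 — compute geometric multiplicities via the rank-nullity identity g(λ) = n − rank(A − λI):
  rank(A − (-2)·I) = 2, so dim ker(A − (-2)·I) = n − 2 = 2

Summary:
  λ = -2: algebraic multiplicity = 4, geometric multiplicity = 2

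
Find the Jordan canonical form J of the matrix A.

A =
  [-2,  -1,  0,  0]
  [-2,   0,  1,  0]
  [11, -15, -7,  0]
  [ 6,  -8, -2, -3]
J_3(-3) ⊕ J_1(-3)

The characteristic polynomial is
  det(x·I − A) = x^4 + 12*x^3 + 54*x^2 + 108*x + 81 = (x + 3)^4

Eigenvalues and multiplicities (the geometric multiplicity of λ is n − rank(A − λI), which equals the number of Jordan blocks for λ):
  λ = -3: algebraic multiplicity = 4, geometric multiplicity = 2

Determining the block sizes for each eigenvalue:
  λ = -3: with am = 4 and gm = 2, the partition is not yet determined (e.g. several partitions of 4 into 2 parts exist). Let N = A − (-3)·I. Computing rank(N^1) = 2, rank(N^2) = 1, rank(N^3) = 0; the number of blocks of size ≥ j is rank(N^{j−1}) − rank(N^j), giving [2, 1, 1]. So we have 1 block(s) of size 3, 1 block(s) of size 1 → block sizes [3, 1]

Assembling the blocks gives a Jordan form
J =
  [-3,  1,  0,  0]
  [ 0, -3,  1,  0]
  [ 0,  0, -3,  0]
  [ 0,  0,  0, -3]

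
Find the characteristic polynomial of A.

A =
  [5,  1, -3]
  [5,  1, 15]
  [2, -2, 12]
x^3 - 18*x^2 + 108*x - 216

Expanding det(x·I − A) (e.g. by cofactor expansion or by noting that A is similar to its Jordan form J, which has the same characteristic polynomial as A) gives
  χ_A(x) = x^3 - 18*x^2 + 108*x - 216
which factors as (x - 6)^3. The eigenvalues (with algebraic multiplicities) are λ = 6 with multiplicity 3.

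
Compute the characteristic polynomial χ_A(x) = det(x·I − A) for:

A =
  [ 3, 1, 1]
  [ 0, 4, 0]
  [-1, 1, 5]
x^3 - 12*x^2 + 48*x - 64

Expanding det(x·I − A) (e.g. by cofactor expansion or by noting that A is similar to its Jordan form J, which has the same characteristic polynomial as A) gives
  χ_A(x) = x^3 - 12*x^2 + 48*x - 64
which factors as (x - 4)^3. The eigenvalues (with algebraic multiplicities) are λ = 4 with multiplicity 3.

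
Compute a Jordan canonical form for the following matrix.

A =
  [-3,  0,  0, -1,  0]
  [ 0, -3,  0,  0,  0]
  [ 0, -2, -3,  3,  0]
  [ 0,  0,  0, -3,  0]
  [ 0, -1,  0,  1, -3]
J_2(-3) ⊕ J_2(-3) ⊕ J_1(-3)

The characteristic polynomial is
  det(x·I − A) = x^5 + 15*x^4 + 90*x^3 + 270*x^2 + 405*x + 243 = (x + 3)^5

Eigenvalues and multiplicities (the geometric multiplicity of λ is n − rank(A − λI), which equals the number of Jordan blocks for λ):
  λ = -3: algebraic multiplicity = 5, geometric multiplicity = 3

Determining the block sizes for each eigenvalue:
  λ = -3: with am = 5 and gm = 3, the partition is not yet determined (e.g. several partitions of 5 into 3 parts exist). Let N = A − (-3)·I. Computing rank(N^1) = 2, rank(N^2) = 0; the number of blocks of size ≥ j is rank(N^{j−1}) − rank(N^j), giving [3, 2]. So we have 2 block(s) of size 2, 1 block(s) of size 1 → block sizes [2, 2, 1]

Assembling the blocks gives a Jordan form
J =
  [-3,  1,  0,  0,  0]
  [ 0, -3,  0,  0,  0]
  [ 0,  0, -3,  1,  0]
  [ 0,  0,  0, -3,  0]
  [ 0,  0,  0,  0, -3]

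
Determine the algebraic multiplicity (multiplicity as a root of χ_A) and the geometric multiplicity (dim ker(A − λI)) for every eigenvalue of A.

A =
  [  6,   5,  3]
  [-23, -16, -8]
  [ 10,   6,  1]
λ = -3: alg = 3, geom = 1

Step 1 — factor the characteristic polynomial to read off the algebraic multiplicities:
  χ_A(x) = (x + 3)^3

Step 2 — compute geometric multiplicities via the rank-nullity identity g(λ) = n − rank(A − λI):
  rank(A − (-3)·I) = 2, so dim ker(A − (-3)·I) = n − 2 = 1

Summary:
  λ = -3: algebraic multiplicity = 3, geometric multiplicity = 1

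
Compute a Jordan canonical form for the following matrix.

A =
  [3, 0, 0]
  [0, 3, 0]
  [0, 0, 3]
J_1(3) ⊕ J_1(3) ⊕ J_1(3)

The characteristic polynomial is
  det(x·I − A) = x^3 - 9*x^2 + 27*x - 27 = (x - 3)^3

Eigenvalues and multiplicities (the geometric multiplicity of λ is n − rank(A − λI), which equals the number of Jordan blocks for λ):
  λ = 3: algebraic multiplicity = 3, geometric multiplicity = 3

Determining the block sizes for each eigenvalue:
  λ = 3: gm = am = 3, so every block has size 1 → block sizes [1, 1, 1]

Assembling the blocks gives a Jordan form
J =
  [3, 0, 0]
  [0, 3, 0]
  [0, 0, 3]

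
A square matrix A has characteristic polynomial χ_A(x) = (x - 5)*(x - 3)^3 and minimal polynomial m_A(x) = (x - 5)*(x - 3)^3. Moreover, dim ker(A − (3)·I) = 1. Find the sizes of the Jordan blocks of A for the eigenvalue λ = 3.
Block sizes for λ = 3: [3]

Step 1 — from the characteristic polynomial, algebraic multiplicity of λ = 3 is 3. From dim ker(A − (3)·I) = 1, there are exactly 1 Jordan blocks for λ = 3.
Step 2 — from the minimal polynomial, the factor (x − 3)^3 tells us the largest block for λ = 3 has size 3.
Step 3 — with total size 3, 1 blocks, and largest block 3, the block sizes (in nonincreasing order) are [3].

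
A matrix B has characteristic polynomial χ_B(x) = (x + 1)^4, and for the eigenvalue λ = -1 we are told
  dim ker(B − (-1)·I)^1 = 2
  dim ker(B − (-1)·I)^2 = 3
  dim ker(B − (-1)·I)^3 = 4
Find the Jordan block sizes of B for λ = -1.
Block sizes for λ = -1: [3, 1]

From the dimensions of kernels of powers, the number of Jordan blocks of size at least j is d_j − d_{j−1} where d_j = dim ker(N^j) (with d_0 = 0). Computing the differences gives [2, 1, 1].
The number of blocks of size exactly k is (#blocks of size ≥ k) − (#blocks of size ≥ k + 1), so the partition is: 1 block(s) of size 1, 1 block(s) of size 3.
In nonincreasing order the block sizes are [3, 1].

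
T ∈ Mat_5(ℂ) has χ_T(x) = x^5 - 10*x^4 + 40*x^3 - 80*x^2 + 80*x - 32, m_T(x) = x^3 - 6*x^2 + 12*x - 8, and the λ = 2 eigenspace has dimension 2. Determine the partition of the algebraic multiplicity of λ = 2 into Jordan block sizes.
Block sizes for λ = 2: [3, 2]

Step 1 — from the characteristic polynomial, algebraic multiplicity of λ = 2 is 5. From dim ker(T − (2)·I) = 2, there are exactly 2 Jordan blocks for λ = 2.
Step 2 — from the minimal polynomial, the factor (x − 2)^3 tells us the largest block for λ = 2 has size 3.
Step 3 — with total size 5, 2 blocks, and largest block 3, the block sizes (in nonincreasing order) are [3, 2].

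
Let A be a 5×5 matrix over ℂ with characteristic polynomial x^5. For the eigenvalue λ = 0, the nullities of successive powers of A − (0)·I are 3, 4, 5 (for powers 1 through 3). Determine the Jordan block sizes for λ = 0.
Block sizes for λ = 0: [3, 1, 1]

From the dimensions of kernels of powers, the number of Jordan blocks of size at least j is d_j − d_{j−1} where d_j = dim ker(N^j) (with d_0 = 0). Computing the differences gives [3, 1, 1].
The number of blocks of size exactly k is (#blocks of size ≥ k) − (#blocks of size ≥ k + 1), so the partition is: 2 block(s) of size 1, 1 block(s) of size 3.
In nonincreasing order the block sizes are [3, 1, 1].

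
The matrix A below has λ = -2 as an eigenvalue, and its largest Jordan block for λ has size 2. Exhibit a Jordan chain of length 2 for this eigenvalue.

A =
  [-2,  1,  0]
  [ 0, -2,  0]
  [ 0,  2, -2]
A Jordan chain for λ = -2 of length 2:
v_1 = (1, 0, 2)ᵀ
v_2 = (0, 1, 0)ᵀ

Let N = A − (-2)·I. We want v_2 with N^2 v_2 = 0 but N^1 v_2 ≠ 0; then v_{j-1} := N · v_j for j = 2, …, 2.

Pick v_2 = (0, 1, 0)ᵀ.
Then v_1 = N · v_2 = (1, 0, 2)ᵀ.

Sanity check: (A − (-2)·I) v_1 = (0, 0, 0)ᵀ = 0. ✓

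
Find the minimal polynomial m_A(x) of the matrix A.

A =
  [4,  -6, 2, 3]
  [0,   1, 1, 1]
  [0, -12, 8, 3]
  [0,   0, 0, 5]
x^2 - 9*x + 20

The characteristic polynomial is χ_A(x) = (x - 5)^2*(x - 4)^2, so the eigenvalues are known. The minimal polynomial is
  m_A(x) = Π_λ (x − λ)^{k_λ}
where k_λ is the size of the *largest* Jordan block for λ (equivalently, the smallest k with (A − λI)^k v = 0 for every generalised eigenvector v of λ).

  λ = 4: largest Jordan block has size 1, contributing (x − 4)
  λ = 5: largest Jordan block has size 1, contributing (x − 5)

So m_A(x) = (x - 5)*(x - 4) = x^2 - 9*x + 20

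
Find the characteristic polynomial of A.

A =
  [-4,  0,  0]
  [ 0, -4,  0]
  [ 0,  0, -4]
x^3 + 12*x^2 + 48*x + 64

Expanding det(x·I − A) (e.g. by cofactor expansion or by noting that A is similar to its Jordan form J, which has the same characteristic polynomial as A) gives
  χ_A(x) = x^3 + 12*x^2 + 48*x + 64
which factors as (x + 4)^3. The eigenvalues (with algebraic multiplicities) are λ = -4 with multiplicity 3.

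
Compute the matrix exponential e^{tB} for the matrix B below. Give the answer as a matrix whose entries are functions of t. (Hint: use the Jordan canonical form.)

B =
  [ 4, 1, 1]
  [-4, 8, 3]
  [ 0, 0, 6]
e^{tB} =
  [-2*t*exp(6*t) + exp(6*t), t*exp(6*t), t^2*exp(6*t)/2 + t*exp(6*t)]
  [-4*t*exp(6*t), 2*t*exp(6*t) + exp(6*t), t^2*exp(6*t) + 3*t*exp(6*t)]
  [0, 0, exp(6*t)]

Strategy: write B = P · J · P⁻¹ where J is a Jordan canonical form, so e^{tB} = P · e^{tJ} · P⁻¹, and e^{tJ} can be computed block-by-block.

B has Jordan form
J =
  [6, 1, 0]
  [0, 6, 1]
  [0, 0, 6]
(up to reordering of blocks).

Per-block formulas:
  For a 3×3 Jordan block J_3(6): exp(t · J_3(6)) = e^(6t)·(I + t·N + (t^2/2)·N^2), where N is the 3×3 nilpotent shift.

After assembling e^{tJ} and conjugating by P, we get:

e^{tB} =
  [-2*t*exp(6*t) + exp(6*t), t*exp(6*t), t^2*exp(6*t)/2 + t*exp(6*t)]
  [-4*t*exp(6*t), 2*t*exp(6*t) + exp(6*t), t^2*exp(6*t) + 3*t*exp(6*t)]
  [0, 0, exp(6*t)]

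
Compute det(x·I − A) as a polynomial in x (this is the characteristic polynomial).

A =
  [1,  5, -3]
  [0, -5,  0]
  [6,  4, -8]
x^3 + 12*x^2 + 45*x + 50

Expanding det(x·I − A) (e.g. by cofactor expansion or by noting that A is similar to its Jordan form J, which has the same characteristic polynomial as A) gives
  χ_A(x) = x^3 + 12*x^2 + 45*x + 50
which factors as (x + 2)*(x + 5)^2. The eigenvalues (with algebraic multiplicities) are λ = -5 with multiplicity 2, λ = -2 with multiplicity 1.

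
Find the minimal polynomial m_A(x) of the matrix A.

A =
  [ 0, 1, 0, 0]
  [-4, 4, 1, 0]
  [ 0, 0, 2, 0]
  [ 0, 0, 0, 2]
x^3 - 6*x^2 + 12*x - 8

The characteristic polynomial is χ_A(x) = (x - 2)^4, so the eigenvalues are known. The minimal polynomial is
  m_A(x) = Π_λ (x − λ)^{k_λ}
where k_λ is the size of the *largest* Jordan block for λ (equivalently, the smallest k with (A − λI)^k v = 0 for every generalised eigenvector v of λ).

  λ = 2: largest Jordan block has size 3, contributing (x − 2)^3

So m_A(x) = (x - 2)^3 = x^3 - 6*x^2 + 12*x - 8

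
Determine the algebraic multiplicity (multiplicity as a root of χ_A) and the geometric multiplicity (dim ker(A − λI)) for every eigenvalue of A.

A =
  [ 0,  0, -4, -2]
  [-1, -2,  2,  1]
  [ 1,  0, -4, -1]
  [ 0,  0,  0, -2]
λ = -2: alg = 4, geom = 3

Step 1 — factor the characteristic polynomial to read off the algebraic multiplicities:
  χ_A(x) = (x + 2)^4

Step 2 — compute geometric multiplicities via the rank-nullity identity g(λ) = n − rank(A − λI):
  rank(A − (-2)·I) = 1, so dim ker(A − (-2)·I) = n − 1 = 3

Summary:
  λ = -2: algebraic multiplicity = 4, geometric multiplicity = 3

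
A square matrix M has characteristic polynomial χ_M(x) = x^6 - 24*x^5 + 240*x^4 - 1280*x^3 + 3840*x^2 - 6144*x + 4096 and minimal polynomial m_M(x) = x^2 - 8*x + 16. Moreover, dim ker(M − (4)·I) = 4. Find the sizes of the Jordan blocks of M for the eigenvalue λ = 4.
Block sizes for λ = 4: [2, 2, 1, 1]

Step 1 — from the characteristic polynomial, algebraic multiplicity of λ = 4 is 6. From dim ker(M − (4)·I) = 4, there are exactly 4 Jordan blocks for λ = 4.
Step 2 — from the minimal polynomial, the factor (x − 4)^2 tells us the largest block for λ = 4 has size 2.
Step 3 — with total size 6, 4 blocks, and largest block 2, the block sizes (in nonincreasing order) are [2, 2, 1, 1].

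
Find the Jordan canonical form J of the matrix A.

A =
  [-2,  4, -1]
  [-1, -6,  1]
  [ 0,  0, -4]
J_3(-4)

The characteristic polynomial is
  det(x·I − A) = x^3 + 12*x^2 + 48*x + 64 = (x + 4)^3

Eigenvalues and multiplicities (the geometric multiplicity of λ is n − rank(A − λI), which equals the number of Jordan blocks for λ):
  λ = -4: algebraic multiplicity = 3, geometric multiplicity = 1

Determining the block sizes for each eigenvalue:
  λ = -4: one block (gm = 1), so the single block has size am = 3 → block sizes [3]

Assembling the blocks gives a Jordan form
J =
  [-4,  1,  0]
  [ 0, -4,  1]
  [ 0,  0, -4]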